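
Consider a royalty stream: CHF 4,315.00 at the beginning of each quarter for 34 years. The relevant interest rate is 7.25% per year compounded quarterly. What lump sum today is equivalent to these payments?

CHF 221,319.32

This is an annuity due: 136 payments of CHF 4,315.00 at the beginning of each quarter.
Periodic rate r = 0.0725/4 per quarter; n is counted in quarters.
PV = PMT × [(1 − (1+r)^−n)/r] × (1+r) = 4,315 × [1 − (1+r)^−136] / r × (1+r) = CHF 221,319.32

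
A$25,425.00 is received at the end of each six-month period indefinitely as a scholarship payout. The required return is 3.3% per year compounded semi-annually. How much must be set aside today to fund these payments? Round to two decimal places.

Periodic rate r = 0.033/2 per half-year.
Level perpetuity: PV = PMT / r = 25,425 / (0.033/2) = A$1,540,909.09.

A$1,540,909.09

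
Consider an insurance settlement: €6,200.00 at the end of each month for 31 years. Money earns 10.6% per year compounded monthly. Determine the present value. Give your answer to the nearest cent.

This is an ordinary annuity: 372 payments of €6,200.00 at the end of each month.
Periodic rate r = 0.106/12 per month; n is counted in months.
PV = PMT × [(1 − (1+r)^−n)/r] = 6,200 × [1 − (1+r)^−372] / r = €675,252.48

€675,252.48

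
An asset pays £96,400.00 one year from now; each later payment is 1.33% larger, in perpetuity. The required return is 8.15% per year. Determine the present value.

Periodic rate r = 0.0815 per year.
Growing perpetuity (Gordon): PV = PMT₁ / (r − g) = 96,400 / (r − 0.0133) = £1,413,489.74.

£1,413,489.74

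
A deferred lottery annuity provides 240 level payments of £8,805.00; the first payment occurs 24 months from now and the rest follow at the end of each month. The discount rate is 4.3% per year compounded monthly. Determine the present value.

£1,303,996.54

Ordinary annuity of 240 payments, first payment at period 24.
Periodic rate r = 0.043/12 per month; n is counted in months.
The ordinary-annuity PV formula values the stream one period before the first payment (period 23); discount that back 23 periods:
PV₀ = 8,805 × [1 − (1+r)^−240] / r × (1+r)^−23 = £1,303,996.54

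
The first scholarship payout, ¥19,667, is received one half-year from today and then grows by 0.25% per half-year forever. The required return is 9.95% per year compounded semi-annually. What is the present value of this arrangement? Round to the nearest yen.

¥416,233

Periodic rate r = 0.0995/2 per half-year.
Growing perpetuity (Gordon): PV = PMT₁ / (r − g) = 19,667 / (r − 0.0025) = ¥416,233.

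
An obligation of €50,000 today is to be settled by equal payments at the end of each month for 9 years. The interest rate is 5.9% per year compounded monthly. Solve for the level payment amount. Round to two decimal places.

Level ordinary annuity; solve PV = PMT × [(1 − (1+r)^−n)/r] for PMT.
Periodic rate r = 0.059/12 per month; n is counted in months.
With n = 108: PMT = 50,000 / ([(1 − (1+r)^−n)/r]) = €597.82

€597.82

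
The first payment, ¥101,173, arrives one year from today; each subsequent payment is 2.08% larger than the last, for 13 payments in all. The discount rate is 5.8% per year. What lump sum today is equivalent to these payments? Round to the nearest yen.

¥1,011,906

Periodic rate r = 0.058 per year.
Growing ordinary annuity: PV = PMT₁ × [1 − ((1+g)/(1+r))^n] / (r − g) = 101,173 × [1 − ((1+0.0208)/(1+r))^13] / (r − 0.0208) = ¥1,011,906.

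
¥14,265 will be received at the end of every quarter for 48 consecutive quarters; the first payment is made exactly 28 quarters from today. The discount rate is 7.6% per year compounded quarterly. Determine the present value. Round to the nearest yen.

Ordinary annuity of 48 payments, first payment at period 28.
Periodic rate r = 0.076/4 per quarter; n is counted in quarters.
The ordinary-annuity PV formula values the stream one period before the first payment (period 27); discount that back 27 periods:
PV₀ = 14,265 × [1 − (1+r)^−48] / r × (1+r)^−27 = ¥268,662

¥268,662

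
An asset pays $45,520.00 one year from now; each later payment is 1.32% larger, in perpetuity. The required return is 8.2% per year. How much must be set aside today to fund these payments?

Periodic rate r = 0.082 per year.
Growing perpetuity (Gordon): PV = PMT₁ / (r − g) = 45,520 / (r − 0.0132) = $661,627.91.

$661,627.91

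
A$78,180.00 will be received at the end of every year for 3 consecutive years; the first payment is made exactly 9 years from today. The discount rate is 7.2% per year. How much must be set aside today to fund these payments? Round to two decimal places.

A$117,211.05

Ordinary annuity of 3 payments, first payment at period 9.
Periodic rate r = 0.072 per year.
The ordinary-annuity PV formula values the stream one period before the first payment (period 8); discount that back 8 periods:
PV₀ = 78,180 × [1 − (1+r)^−3] / r × (1+r)^−8 = A$117,211.05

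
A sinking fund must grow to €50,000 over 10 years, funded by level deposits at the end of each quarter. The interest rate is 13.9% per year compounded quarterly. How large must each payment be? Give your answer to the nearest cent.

Level ordinary annuity; solve FV = PMT × [((1+r)^n − 1)/r] for PMT.
Periodic rate r = 0.139/4 per quarter; n is counted in quarters.
With n = 40: PMT = 50,000 / ([((1+r)^n − 1)/r]) = €594.79

€594.79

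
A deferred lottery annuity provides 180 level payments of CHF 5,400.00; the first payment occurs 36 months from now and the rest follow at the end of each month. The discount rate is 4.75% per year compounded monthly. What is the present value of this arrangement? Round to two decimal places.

Ordinary annuity of 180 payments, first payment at period 36.
Periodic rate r = 0.0475/12 per month; n is counted in months.
The ordinary-annuity PV formula values the stream one period before the first payment (period 35); discount that back 35 periods:
PV₀ = 5,400 × [1 − (1+r)^−180] / r × (1+r)^−35 = CHF 604,587.12

CHF 604,587.12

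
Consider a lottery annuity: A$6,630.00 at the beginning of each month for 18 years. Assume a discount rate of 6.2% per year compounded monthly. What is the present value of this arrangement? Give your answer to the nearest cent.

A$866,099.38

This is an annuity due: 216 payments of A$6,630.00 at the beginning of each month.
Periodic rate r = 0.062/12 per month; n is counted in months.
PV = PMT × [(1 − (1+r)^−n)/r] × (1+r) = 6,630 × [1 − (1+r)^−216] / r × (1+r) = A$866,099.38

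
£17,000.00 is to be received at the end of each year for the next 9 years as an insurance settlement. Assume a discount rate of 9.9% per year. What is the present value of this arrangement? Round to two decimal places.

£98,293.77

This is an ordinary annuity: 9 payments of £17,000.00 at the end of each year.
Periodic rate r = 0.099 per year.
PV = PMT × [(1 − (1+r)^−n)/r] = 17,000 × [1 − (1+r)^−9] / r = £98,293.77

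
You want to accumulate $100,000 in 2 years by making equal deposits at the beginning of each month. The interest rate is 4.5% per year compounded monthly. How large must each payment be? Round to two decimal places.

$3,974.88

Level annuity due; solve FV = PMT × [((1+r)^n − 1)/r] × (1+r) for PMT.
Periodic rate r = 0.045/12 per month; n is counted in months.
With n = 24: PMT = 100,000 / ([((1+r)^n − 1)/r] × (1+r)) = $3,974.88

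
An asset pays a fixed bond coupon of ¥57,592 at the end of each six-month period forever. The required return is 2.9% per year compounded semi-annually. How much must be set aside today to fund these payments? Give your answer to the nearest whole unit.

¥3,971,862

Periodic rate r = 0.029/2 per half-year.
Level perpetuity: PV = PMT / r = 57,592 / (0.029/2) = ¥3,971,862.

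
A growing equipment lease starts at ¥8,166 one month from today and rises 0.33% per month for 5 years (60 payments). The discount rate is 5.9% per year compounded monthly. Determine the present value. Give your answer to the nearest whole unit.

Periodic rate r = 0.059/12 per month; n is counted in months.
Growing ordinary annuity: PV = PMT₁ × [1 − ((1+g)/(1+r))^n] / (r − g) = 8,166 × [1 − ((1+0.0033)/(1+r))^60] / (r − 0.0033) = ¥465,127.

¥465,127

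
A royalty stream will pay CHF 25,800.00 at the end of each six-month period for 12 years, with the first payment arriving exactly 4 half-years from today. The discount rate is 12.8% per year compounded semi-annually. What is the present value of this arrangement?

CHF 259,156.54

Ordinary annuity of 24 payments, first payment at period 4.
Periodic rate r = 0.128/2 per half-year; n is counted in half-years.
The ordinary-annuity PV formula values the stream one period before the first payment (period 3); discount that back 3 periods:
PV₀ = 25,800 × [1 − (1+r)^−24] / r × (1+r)^−3 = CHF 259,156.54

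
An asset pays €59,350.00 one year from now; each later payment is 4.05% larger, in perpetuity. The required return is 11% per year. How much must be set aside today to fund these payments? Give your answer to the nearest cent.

Periodic rate r = 0.11 per year.
Growing perpetuity (Gordon): PV = PMT₁ / (r − g) = 59,350 / (r − 0.0405) = €853,956.83.

€853,956.83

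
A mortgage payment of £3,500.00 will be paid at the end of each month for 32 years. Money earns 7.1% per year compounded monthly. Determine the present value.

This is an ordinary annuity: 384 payments of £3,500.00 at the end of each month.
Periodic rate r = 0.071/12 per month; n is counted in months.
PV = PMT × [(1 − (1+r)^−n)/r] = 3,500 × [1 − (1+r)^−384] / r = £530,147.45

£530,147.45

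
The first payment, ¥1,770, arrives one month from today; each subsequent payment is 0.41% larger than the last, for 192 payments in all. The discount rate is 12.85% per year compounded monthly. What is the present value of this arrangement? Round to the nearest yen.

Periodic rate r = 0.1285/12 per month; n is counted in months.
Growing ordinary annuity: PV = PMT₁ × [1 − ((1+g)/(1+r))^n] / (r − g) = 1,770 × [1 − ((1+0.0041)/(1+r))^192] / (r − 0.0041) = ¥191,829.

¥191,829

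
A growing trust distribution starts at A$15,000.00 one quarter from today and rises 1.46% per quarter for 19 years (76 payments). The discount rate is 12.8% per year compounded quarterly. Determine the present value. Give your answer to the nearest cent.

Periodic rate r = 0.128/4 per quarter; n is counted in quarters.
Growing ordinary annuity: PV = PMT₁ × [1 − ((1+g)/(1+r))^n] / (r − g) = 15,000 × [1 − ((1+0.0146)/(1+r))^76] / (r − 0.0146) = A$625,316.66.

A$625,316.66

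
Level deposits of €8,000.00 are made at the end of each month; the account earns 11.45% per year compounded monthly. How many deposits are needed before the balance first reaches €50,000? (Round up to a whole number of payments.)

Periodic rate r = 0.1145/12 per month; n is counted in months.
Ordinary annuity FV: 50,000 = 8,000 × [((1+r)^n − 1)/r].
(1+r)^n = 1 + 50,000 × r / 8,000, so n = ln(1 + 50,000·r/8,000) / ln(1+r) = 6.10.
Round up to a whole number of payments: n = 7.

7 payments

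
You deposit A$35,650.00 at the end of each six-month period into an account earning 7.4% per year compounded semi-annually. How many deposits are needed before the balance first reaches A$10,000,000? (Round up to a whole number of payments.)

67 payments

Periodic rate r = 0.074/2 per half-year; n is counted in half-years.
Ordinary annuity FV: 10,000,000 = 35,650 × [((1+r)^n − 1)/r].
(1+r)^n = 1 + 10,000,000 × r / 35,650, so n = ln(1 + 10,000,000·r/35,650) / ln(1+r) = 66.93.
Round up to a whole number of payments: n = 67.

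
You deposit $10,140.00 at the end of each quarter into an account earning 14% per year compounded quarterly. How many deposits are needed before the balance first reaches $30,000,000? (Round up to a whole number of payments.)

136 payments

Periodic rate r = 0.14/4 per quarter; n is counted in quarters.
Ordinary annuity FV: 30,000,000 = 10,140 × [((1+r)^n − 1)/r].
(1+r)^n = 1 + 30,000,000 × r / 10,140, so n = ln(1 + 30,000,000·r/10,140) / ln(1+r) = 135.16.
Round up to a whole number of payments: n = 136.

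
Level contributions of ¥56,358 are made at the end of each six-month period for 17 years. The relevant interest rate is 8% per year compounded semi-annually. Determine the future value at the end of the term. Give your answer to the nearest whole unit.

¥3,937,052

This is an ordinary annuity: 34 deposits of ¥56,358 at the end of each six-month period.
Periodic rate r = 0.08/2 per half-year; n is counted in half-years.
FV = PMT × [((1+r)^n − 1)/r] = 56,358 × [(1+r)^34 − 1] / r = ¥3,937,052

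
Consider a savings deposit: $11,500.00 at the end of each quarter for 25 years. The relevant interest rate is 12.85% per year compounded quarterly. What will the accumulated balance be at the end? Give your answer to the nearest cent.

$8,096,455.91

This is an ordinary annuity: 100 deposits of $11,500.00 at the end of each quarter.
Periodic rate r = 0.1285/4 per quarter; n is counted in quarters.
FV = PMT × [((1+r)^n − 1)/r] = 11,500 × [(1+r)^100 − 1] / r = $8,096,455.91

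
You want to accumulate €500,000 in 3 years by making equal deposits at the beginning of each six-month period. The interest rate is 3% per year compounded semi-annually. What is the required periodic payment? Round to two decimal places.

Level annuity due; solve FV = PMT × [((1+r)^n − 1)/r] × (1+r) for PMT.
Periodic rate r = 0.03/2 per half-year; n is counted in half-years.
With n = 6: PMT = 500,000 / ([((1+r)^n − 1)/r] × (1+r)) = €79,076.46

€79,076.46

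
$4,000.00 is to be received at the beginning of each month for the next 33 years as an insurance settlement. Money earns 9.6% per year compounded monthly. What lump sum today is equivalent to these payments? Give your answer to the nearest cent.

This is an annuity due: 396 payments of $4,000.00 at the beginning of each month.
Periodic rate r = 0.096/12 per month; n is counted in months.
PV = PMT × [(1 − (1+r)^−n)/r] × (1+r) = 4,000 × [1 − (1+r)^−396] / r × (1+r) = $482,518.74

$482,518.74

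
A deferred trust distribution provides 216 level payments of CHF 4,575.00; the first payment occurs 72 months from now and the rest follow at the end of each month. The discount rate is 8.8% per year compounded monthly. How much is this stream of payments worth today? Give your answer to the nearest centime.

CHF 294,730.78

Ordinary annuity of 216 payments, first payment at period 72.
Periodic rate r = 0.088/12 per month; n is counted in months.
The ordinary-annuity PV formula values the stream one period before the first payment (period 71); discount that back 71 periods:
PV₀ = 4,575 × [1 − (1+r)^−216] / r × (1+r)^−71 = CHF 294,730.78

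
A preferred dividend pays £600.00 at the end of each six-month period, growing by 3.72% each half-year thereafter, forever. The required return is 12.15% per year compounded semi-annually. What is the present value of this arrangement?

Periodic rate r = 0.1215/2 per half-year.
Growing perpetuity (Gordon): PV = PMT₁ / (r − g) = 600 / (r − 0.0372) = £25,477.71.

£25,477.71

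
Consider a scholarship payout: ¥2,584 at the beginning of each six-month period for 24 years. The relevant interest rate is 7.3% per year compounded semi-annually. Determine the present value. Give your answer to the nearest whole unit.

This is an annuity due: 48 payments of ¥2,584 at the beginning of each six-month period.
Periodic rate r = 0.073/2 per half-year; n is counted in half-years.
PV = PMT × [(1 − (1+r)^−n)/r] × (1+r) = 2,584 × [1 − (1+r)^−48] / r × (1+r) = ¥60,249

¥60,249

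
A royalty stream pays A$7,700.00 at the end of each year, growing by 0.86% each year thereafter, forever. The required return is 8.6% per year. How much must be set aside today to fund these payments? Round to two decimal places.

Periodic rate r = 0.086 per year.
Growing perpetuity (Gordon): PV = PMT₁ / (r − g) = 7,700 / (r − 0.0086) = A$99,483.20.

A$99,483.20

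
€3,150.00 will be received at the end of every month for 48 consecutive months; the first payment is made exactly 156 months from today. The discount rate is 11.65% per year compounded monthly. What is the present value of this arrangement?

Ordinary annuity of 48 payments, first payment at period 156.
Periodic rate r = 0.1165/12 per month; n is counted in months.
The ordinary-annuity PV formula values the stream one period before the first payment (period 155); discount that back 155 periods:
PV₀ = 3,150 × [1 − (1+r)^−48] / r × (1+r)^−155 = €26,931.69

€26,931.69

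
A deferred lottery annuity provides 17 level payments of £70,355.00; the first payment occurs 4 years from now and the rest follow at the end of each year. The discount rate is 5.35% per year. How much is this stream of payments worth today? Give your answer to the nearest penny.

Ordinary annuity of 17 payments, first payment at period 4.
Periodic rate r = 0.0535 per year.
The ordinary-annuity PV formula values the stream one period before the first payment (period 3); discount that back 3 periods:
PV₀ = 70,355 × [1 − (1+r)^−17] / r × (1+r)^−3 = £660,988.06

£660,988.06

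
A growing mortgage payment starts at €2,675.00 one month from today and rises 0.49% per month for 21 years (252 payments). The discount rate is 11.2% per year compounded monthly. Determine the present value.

Periodic rate r = 0.112/12 per month; n is counted in months.
Growing ordinary annuity: PV = PMT₁ × [1 − ((1+g)/(1+r))^n] / (r − g) = 2,675 × [1 − ((1+0.0049)/(1+r))^252] / (r − 0.0049) = €404,395.23.

€404,395.23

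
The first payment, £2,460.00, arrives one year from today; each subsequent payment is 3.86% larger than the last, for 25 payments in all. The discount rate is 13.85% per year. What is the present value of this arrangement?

Periodic rate r = 0.1385 per year.
Growing ordinary annuity: PV = PMT₁ × [1 − ((1+g)/(1+r))^n] / (r − g) = 2,460 × [1 − ((1+0.0386)/(1+r))^25] / (r − 0.0386) = £22,145.77.

£22,145.77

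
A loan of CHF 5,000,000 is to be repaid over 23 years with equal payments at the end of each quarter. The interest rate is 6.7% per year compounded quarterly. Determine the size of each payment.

Level ordinary annuity; solve PV = PMT × [(1 − (1+r)^−n)/r] for PMT.
Periodic rate r = 0.067/4 per quarter; n is counted in quarters.
With n = 92: PMT = 5,000,000 / ([(1 − (1+r)^−n)/r]) = CHF 106,949.19

CHF 106,949.19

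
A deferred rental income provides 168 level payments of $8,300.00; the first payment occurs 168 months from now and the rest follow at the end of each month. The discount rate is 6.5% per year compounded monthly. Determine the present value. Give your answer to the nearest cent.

Ordinary annuity of 168 payments, first payment at period 168.
Periodic rate r = 0.065/12 per month; n is counted in months.
The ordinary-annuity PV formula values the stream one period before the first payment (period 167); discount that back 167 periods:
PV₀ = 8,300 × [1 − (1+r)^−168] / r × (1+r)^−167 = $370,809.54

$370,809.54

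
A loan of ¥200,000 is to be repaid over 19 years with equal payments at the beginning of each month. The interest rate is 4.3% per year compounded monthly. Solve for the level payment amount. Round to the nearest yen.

¥1,281

Level annuity due; solve PV = PMT × [(1 − (1+r)^−n)/r] × (1+r) for PMT.
Periodic rate r = 0.043/12 per month; n is counted in months.
With n = 228: PMT = 200,000 / ([(1 − (1+r)^−n)/r] × (1+r)) = ¥1,281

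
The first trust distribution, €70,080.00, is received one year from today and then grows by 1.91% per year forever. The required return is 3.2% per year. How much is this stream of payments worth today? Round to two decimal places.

Periodic rate r = 0.032 per year.
Growing perpetuity (Gordon): PV = PMT₁ / (r − g) = 70,080 / (r − 0.0191) = €5,432,558.14.

€5,432,558.14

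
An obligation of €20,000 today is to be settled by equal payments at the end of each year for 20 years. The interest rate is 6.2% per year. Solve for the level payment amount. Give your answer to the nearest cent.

Level ordinary annuity; solve PV = PMT × [(1 − (1+r)^−n)/r] for PMT.
Periodic rate r = 0.062 per year.
With n = 20: PMT = 20,000 / ([(1 − (1+r)^−n)/r]) = €1,772.11

€1,772.11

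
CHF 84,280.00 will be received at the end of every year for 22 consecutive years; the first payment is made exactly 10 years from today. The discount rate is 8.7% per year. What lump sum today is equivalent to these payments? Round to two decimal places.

CHF 384,274.14

Ordinary annuity of 22 payments, first payment at period 10.
Periodic rate r = 0.087 per year.
The ordinary-annuity PV formula values the stream one period before the first payment (period 9); discount that back 9 periods:
PV₀ = 84,280 × [1 − (1+r)^−22] / r × (1+r)^−9 = CHF 384,274.14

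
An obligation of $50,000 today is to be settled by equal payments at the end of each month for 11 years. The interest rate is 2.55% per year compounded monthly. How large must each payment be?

$434.79

Level ordinary annuity; solve PV = PMT × [(1 − (1+r)^−n)/r] for PMT.
Periodic rate r = 0.0255/12 per month; n is counted in months.
With n = 132: PMT = 50,000 / ([(1 − (1+r)^−n)/r]) = $434.79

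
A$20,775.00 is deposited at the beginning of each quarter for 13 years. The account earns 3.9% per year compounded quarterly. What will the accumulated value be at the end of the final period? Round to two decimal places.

A$1,411,909.26

This is an annuity due: 52 deposits of A$20,775.00 at the beginning of each quarter.
Periodic rate r = 0.039/4 per quarter; n is counted in quarters.
FV = PMT × [((1+r)^n − 1)/r] × (1+r) = 20,775 × [(1+r)^52 − 1] / r × (1+r) = A$1,411,909.26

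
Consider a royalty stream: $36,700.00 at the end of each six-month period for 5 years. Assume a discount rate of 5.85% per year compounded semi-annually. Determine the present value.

$314,260.11

This is an ordinary annuity: 10 payments of $36,700.00 at the end of each six-month period.
Periodic rate r = 0.0585/2 per half-year; n is counted in half-years.
PV = PMT × [(1 − (1+r)^−n)/r] = 36,700 × [1 − (1+r)^−10] / r = $314,260.11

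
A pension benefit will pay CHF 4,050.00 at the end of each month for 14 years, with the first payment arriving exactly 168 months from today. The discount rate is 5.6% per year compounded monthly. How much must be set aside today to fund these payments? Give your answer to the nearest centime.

Ordinary annuity of 168 payments, first payment at period 168.
Periodic rate r = 0.056/12 per month; n is counted in months.
The ordinary-annuity PV formula values the stream one period before the first payment (period 167); discount that back 167 periods:
PV₀ = 4,050 × [1 − (1+r)^−168] / r × (1+r)^−167 = CHF 216,395.19

CHF 216,395.19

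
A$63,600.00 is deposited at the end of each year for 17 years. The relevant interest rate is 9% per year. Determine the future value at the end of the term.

A$2,351,527.61

This is an ordinary annuity: 17 deposits of A$63,600.00 at the end of each year.
Periodic rate r = 0.09 per year.
FV = PMT × [((1+r)^n − 1)/r] = 63,600 × [(1+r)^17 − 1] / r = A$2,351,527.61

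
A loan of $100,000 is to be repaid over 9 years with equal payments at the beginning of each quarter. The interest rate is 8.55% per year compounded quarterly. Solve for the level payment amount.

Level annuity due; solve PV = PMT × [(1 − (1+r)^−n)/r] × (1+r) for PMT.
Periodic rate r = 0.0855/4 per quarter; n is counted in quarters.
With n = 36: PMT = 100,000 / ([(1 − (1+r)^−n)/r] × (1+r)) = $3,926.51

$3,926.51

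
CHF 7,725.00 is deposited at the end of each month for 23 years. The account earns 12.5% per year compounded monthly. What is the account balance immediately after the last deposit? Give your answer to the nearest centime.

This is an ordinary annuity: 276 deposits of CHF 7,725.00 at the end of each month.
Periodic rate r = 0.125/12 per month; n is counted in months.
FV = PMT × [((1+r)^n − 1)/r] = 7,725 × [(1+r)^276 − 1] / r = CHF 12,209,541.84

CHF 12,209,541.84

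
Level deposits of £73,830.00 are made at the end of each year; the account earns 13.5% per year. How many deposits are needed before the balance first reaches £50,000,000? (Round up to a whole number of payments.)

Periodic rate r = 0.135 per year.
Ordinary annuity FV: 50,000,000 = 73,830 × [((1+r)^n − 1)/r].
(1+r)^n = 1 + 50,000,000 × r / 73,830, so n = ln(1 + 50,000,000·r/73,830) / ln(1+r) = 35.74.
Round up to a whole number of payments: n = 36.

36 payments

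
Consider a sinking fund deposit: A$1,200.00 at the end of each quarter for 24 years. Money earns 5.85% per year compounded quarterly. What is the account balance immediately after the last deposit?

A$248,637.17

This is an ordinary annuity: 96 deposits of A$1,200.00 at the end of each quarter.
Periodic rate r = 0.0585/4 per quarter; n is counted in quarters.
FV = PMT × [((1+r)^n − 1)/r] = 1,200 × [(1+r)^96 − 1] / r = A$248,637.17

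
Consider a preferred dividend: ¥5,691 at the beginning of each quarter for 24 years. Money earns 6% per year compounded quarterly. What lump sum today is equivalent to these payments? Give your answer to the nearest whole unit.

This is an annuity due: 96 payments of ¥5,691 at the beginning of each quarter.
Periodic rate r = 0.06/4 per quarter; n is counted in quarters.
PV = PMT × [(1 − (1+r)^−n)/r] × (1+r) = 5,691 × [1 − (1+r)^−96] / r × (1+r) = ¥292,871

¥292,871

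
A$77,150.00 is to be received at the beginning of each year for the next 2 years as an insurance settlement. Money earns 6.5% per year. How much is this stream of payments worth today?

A$149,591.31

This is an annuity due: 2 payments of A$77,150.00 at the beginning of each year.
Periodic rate r = 0.065 per year.
PV = PMT × [(1 − (1+r)^−n)/r] × (1+r) = 77,150 × [1 − (1+r)^−2] / r × (1+r) = A$149,591.31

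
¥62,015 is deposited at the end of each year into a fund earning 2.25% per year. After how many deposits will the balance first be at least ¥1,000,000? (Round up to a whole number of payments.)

Periodic rate r = 0.0225 per year.
Ordinary annuity FV: 1,000,000 = 62,015 × [((1+r)^n − 1)/r].
(1+r)^n = 1 + 1,000,000 × r / 62,015, so n = ln(1 + 1,000,000·r/62,015) / ln(1+r) = 13.91.
Round up to a whole number of payments: n = 14.

14 payments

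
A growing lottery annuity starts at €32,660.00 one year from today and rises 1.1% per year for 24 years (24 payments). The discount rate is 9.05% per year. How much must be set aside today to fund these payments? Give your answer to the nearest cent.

€344,035.41

Periodic rate r = 0.0905 per year.
Growing ordinary annuity: PV = PMT₁ × [1 − ((1+g)/(1+r))^n] / (r − g) = 32,660 × [1 − ((1+0.011)/(1+r))^24] / (r − 0.011) = €344,035.41.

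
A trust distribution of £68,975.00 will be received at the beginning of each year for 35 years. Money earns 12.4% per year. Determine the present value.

£614,772.61

This is an annuity due: 35 payments of £68,975.00 at the beginning of each year.
Periodic rate r = 0.124 per year.
PV = PMT × [(1 − (1+r)^−n)/r] × (1+r) = 68,975 × [1 − (1+r)^−35] / r × (1+r) = £614,772.61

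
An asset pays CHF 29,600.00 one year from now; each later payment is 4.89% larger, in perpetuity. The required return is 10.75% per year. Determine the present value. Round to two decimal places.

CHF 505,119.45

Periodic rate r = 0.1075 per year.
Growing perpetuity (Gordon): PV = PMT₁ / (r − g) = 29,600 / (r − 0.0489) = CHF 505,119.45.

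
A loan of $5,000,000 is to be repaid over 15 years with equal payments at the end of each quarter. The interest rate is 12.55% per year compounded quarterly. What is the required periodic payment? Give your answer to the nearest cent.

$186,019.97

Level ordinary annuity; solve PV = PMT × [(1 − (1+r)^−n)/r] for PMT.
Periodic rate r = 0.1255/4 per quarter; n is counted in quarters.
With n = 60: PMT = 5,000,000 / ([(1 − (1+r)^−n)/r]) = $186,019.97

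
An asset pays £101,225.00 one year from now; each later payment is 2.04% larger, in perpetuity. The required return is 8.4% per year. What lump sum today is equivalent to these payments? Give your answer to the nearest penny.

Periodic rate r = 0.084 per year.
Growing perpetuity (Gordon): PV = PMT₁ / (r − g) = 101,225 / (r − 0.0204) = £1,591,588.05.

£1,591,588.05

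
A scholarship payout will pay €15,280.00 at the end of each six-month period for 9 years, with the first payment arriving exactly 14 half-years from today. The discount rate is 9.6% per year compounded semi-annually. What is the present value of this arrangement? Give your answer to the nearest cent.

€98,636.77

Ordinary annuity of 18 payments, first payment at period 14.
Periodic rate r = 0.096/2 per half-year; n is counted in half-years.
The ordinary-annuity PV formula values the stream one period before the first payment (period 13); discount that back 13 periods:
PV₀ = 15,280 × [1 − (1+r)^−18] / r × (1+r)^−13 = €98,636.77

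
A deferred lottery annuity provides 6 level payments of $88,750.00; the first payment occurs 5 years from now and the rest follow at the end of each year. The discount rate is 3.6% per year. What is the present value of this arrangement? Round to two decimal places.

$409,179.02

Ordinary annuity of 6 payments, first payment at period 5.
Periodic rate r = 0.036 per year.
The ordinary-annuity PV formula values the stream one period before the first payment (period 4); discount that back 4 periods:
PV₀ = 88,750 × [1 − (1+r)^−6] / r × (1+r)^−4 = $409,179.02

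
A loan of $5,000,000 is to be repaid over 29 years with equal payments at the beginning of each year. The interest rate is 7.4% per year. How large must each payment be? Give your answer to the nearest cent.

Level annuity due; solve PV = PMT × [(1 − (1+r)^−n)/r] × (1+r) for PMT.
Periodic rate r = 0.074 per year.
With n = 29: PMT = 5,000,000 / ([(1 − (1+r)^−n)/r] × (1+r)) = $394,238.38

$394,238.38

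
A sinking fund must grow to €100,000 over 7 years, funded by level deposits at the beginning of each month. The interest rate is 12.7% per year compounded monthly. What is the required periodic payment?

€736.80

Level annuity due; solve FV = PMT × [((1+r)^n − 1)/r] × (1+r) for PMT.
Periodic rate r = 0.127/12 per month; n is counted in months.
With n = 84: PMT = 100,000 / ([((1+r)^n − 1)/r] × (1+r)) = €736.80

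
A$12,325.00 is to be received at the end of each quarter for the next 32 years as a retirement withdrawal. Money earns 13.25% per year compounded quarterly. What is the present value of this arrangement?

A$366,333.47

This is an ordinary annuity: 128 payments of A$12,325.00 at the end of each quarter.
Periodic rate r = 0.1325/4 per quarter; n is counted in quarters.
PV = PMT × [(1 − (1+r)^−n)/r] = 12,325 × [1 − (1+r)^−128] / r = A$366,333.47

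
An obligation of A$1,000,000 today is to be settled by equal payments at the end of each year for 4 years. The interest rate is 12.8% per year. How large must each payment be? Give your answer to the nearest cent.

A$334,798.15

Level ordinary annuity; solve PV = PMT × [(1 − (1+r)^−n)/r] for PMT.
Periodic rate r = 0.128 per year.
With n = 4: PMT = 1,000,000 / ([(1 − (1+r)^−n)/r]) = A$334,798.15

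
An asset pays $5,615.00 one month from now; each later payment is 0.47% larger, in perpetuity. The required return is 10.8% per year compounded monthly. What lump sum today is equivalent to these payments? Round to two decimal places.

Periodic rate r = 0.108/12 per month.
Growing perpetuity (Gordon): PV = PMT₁ / (r − g) = 5,615 / (r − 0.0047) = $1,305,813.95.

$1,305,813.95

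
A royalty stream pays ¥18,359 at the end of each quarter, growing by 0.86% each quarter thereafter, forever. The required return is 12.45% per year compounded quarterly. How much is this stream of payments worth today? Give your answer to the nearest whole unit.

Periodic rate r = 0.1245/4 per quarter.
Growing perpetuity (Gordon): PV = PMT₁ / (r − g) = 18,359 / (r − 0.0086) = ¥815,050.

¥815,050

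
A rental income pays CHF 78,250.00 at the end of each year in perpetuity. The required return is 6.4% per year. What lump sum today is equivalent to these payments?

Periodic rate r = 0.064 per year.
Level perpetuity: PV = PMT / r = 78,250 / (0.064) = CHF 1,222,656.25.

CHF 1,222,656.25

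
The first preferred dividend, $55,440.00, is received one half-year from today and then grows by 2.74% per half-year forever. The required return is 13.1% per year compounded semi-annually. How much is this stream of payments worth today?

Periodic rate r = 0.131/2 per half-year.
Growing perpetuity (Gordon): PV = PMT₁ / (r − g) = 55,440 / (r − 0.0274) = $1,455,118.11.

$1,455,118.11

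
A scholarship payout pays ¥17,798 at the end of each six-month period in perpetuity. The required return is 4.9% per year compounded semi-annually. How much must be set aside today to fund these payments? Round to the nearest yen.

¥726,449

Periodic rate r = 0.049/2 per half-year.
Level perpetuity: PV = PMT / r = 17,798 / (0.049/2) = ¥726,449.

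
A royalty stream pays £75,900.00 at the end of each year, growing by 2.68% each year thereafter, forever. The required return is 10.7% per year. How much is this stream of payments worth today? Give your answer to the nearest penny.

£946,384.04

Periodic rate r = 0.107 per year.
Growing perpetuity (Gordon): PV = PMT₁ / (r − g) = 75,900 / (r − 0.0268) = £946,384.04.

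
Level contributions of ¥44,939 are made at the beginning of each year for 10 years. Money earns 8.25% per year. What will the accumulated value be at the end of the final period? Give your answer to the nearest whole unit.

This is an annuity due: 10 deposits of ¥44,939 at the beginning of each year.
Periodic rate r = 0.0825 per year.
FV = PMT × [((1+r)^n − 1)/r] × (1+r) = 44,939 × [(1+r)^10 − 1] / r × (1+r) = ¥713,142

¥713,142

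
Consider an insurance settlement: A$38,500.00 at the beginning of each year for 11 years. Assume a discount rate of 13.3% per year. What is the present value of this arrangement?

This is an annuity due: 11 payments of A$38,500.00 at the beginning of each year.
Periodic rate r = 0.133 per year.
PV = PMT × [(1 − (1+r)^−n)/r] × (1+r) = 38,500 × [1 − (1+r)^−11] / r × (1+r) = A$244,929.35

A$244,929.35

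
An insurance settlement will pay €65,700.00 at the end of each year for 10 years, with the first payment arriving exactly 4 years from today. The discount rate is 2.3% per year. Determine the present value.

€542,685.75

Ordinary annuity of 10 payments, first payment at period 4.
Periodic rate r = 0.023 per year.
The ordinary-annuity PV formula values the stream one period before the first payment (period 3); discount that back 3 periods:
PV₀ = 65,700 × [1 − (1+r)^−10] / r × (1+r)^−3 = €542,685.75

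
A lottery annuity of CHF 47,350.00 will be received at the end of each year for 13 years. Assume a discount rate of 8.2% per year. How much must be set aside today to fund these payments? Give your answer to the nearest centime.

CHF 370,161.73

This is an ordinary annuity: 13 payments of CHF 47,350.00 at the end of each year.
Periodic rate r = 0.082 per year.
PV = PMT × [(1 − (1+r)^−n)/r] = 47,350 × [1 − (1+r)^−13] / r = CHF 370,161.73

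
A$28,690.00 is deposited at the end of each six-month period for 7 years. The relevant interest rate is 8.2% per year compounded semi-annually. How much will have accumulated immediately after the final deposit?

A$528,409.43

This is an ordinary annuity: 14 deposits of A$28,690.00 at the end of each six-month period.
Periodic rate r = 0.082/2 per half-year; n is counted in half-years.
FV = PMT × [((1+r)^n − 1)/r] = 28,690 × [(1+r)^14 − 1] / r = A$528,409.43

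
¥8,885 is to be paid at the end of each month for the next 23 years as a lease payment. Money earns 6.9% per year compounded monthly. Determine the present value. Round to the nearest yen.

This is an ordinary annuity: 276 payments of ¥8,885 at the end of each month.
Periodic rate r = 0.069/12 per month; n is counted in months.
PV = PMT × [(1 − (1+r)^−n)/r] = 8,885 × [1 − (1+r)^−276] / r = ¥1,227,721

¥1,227,721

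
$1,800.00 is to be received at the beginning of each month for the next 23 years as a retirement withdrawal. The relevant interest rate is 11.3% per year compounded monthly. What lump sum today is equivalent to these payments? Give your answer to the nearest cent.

$178,429.47

This is an annuity due: 276 payments of $1,800.00 at the beginning of each month.
Periodic rate r = 0.113/12 per month; n is counted in months.
PV = PMT × [(1 − (1+r)^−n)/r] × (1+r) = 1,800 × [1 − (1+r)^−276] / r × (1+r) = $178,429.47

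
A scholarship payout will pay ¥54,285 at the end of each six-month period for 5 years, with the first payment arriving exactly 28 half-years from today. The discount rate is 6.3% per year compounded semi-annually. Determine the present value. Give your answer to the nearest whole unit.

¥198,908

Ordinary annuity of 10 payments, first payment at period 28.
Periodic rate r = 0.063/2 per half-year; n is counted in half-years.
The ordinary-annuity PV formula values the stream one period before the first payment (period 27); discount that back 27 periods:
PV₀ = 54,285 × [1 − (1+r)^−10] / r × (1+r)^−27 = ¥198,908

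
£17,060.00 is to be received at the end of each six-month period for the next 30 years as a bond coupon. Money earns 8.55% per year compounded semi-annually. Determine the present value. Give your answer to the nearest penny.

This is an ordinary annuity: 60 payments of £17,060.00 at the end of each six-month period.
Periodic rate r = 0.0855/2 per half-year; n is counted in half-years.
PV = PMT × [(1 − (1+r)^−n)/r] = 17,060 × [1 − (1+r)^−60] / r = £366,687.75

£366,687.75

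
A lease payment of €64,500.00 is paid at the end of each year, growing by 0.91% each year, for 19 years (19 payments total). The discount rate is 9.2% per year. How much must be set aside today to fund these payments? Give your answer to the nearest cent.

€604,455.73

Periodic rate r = 0.092 per year.
Growing ordinary annuity: PV = PMT₁ × [1 − ((1+g)/(1+r))^n] / (r − g) = 64,500 × [1 − ((1+0.0091)/(1+r))^19] / (r − 0.0091) = €604,455.73.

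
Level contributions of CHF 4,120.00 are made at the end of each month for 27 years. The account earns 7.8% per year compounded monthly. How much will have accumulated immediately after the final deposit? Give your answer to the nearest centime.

CHF 4,538,032.52

This is an ordinary annuity: 324 deposits of CHF 4,120.00 at the end of each month.
Periodic rate r = 0.078/12 per month; n is counted in months.
FV = PMT × [((1+r)^n − 1)/r] = 4,120 × [(1+r)^324 − 1] / r = CHF 4,538,032.52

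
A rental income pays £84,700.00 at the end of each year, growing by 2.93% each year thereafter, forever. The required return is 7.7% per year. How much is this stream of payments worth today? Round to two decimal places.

Periodic rate r = 0.077 per year.
Growing perpetuity (Gordon): PV = PMT₁ / (r − g) = 84,700 / (r − 0.0293) = £1,775,681.34.

£1,775,681.34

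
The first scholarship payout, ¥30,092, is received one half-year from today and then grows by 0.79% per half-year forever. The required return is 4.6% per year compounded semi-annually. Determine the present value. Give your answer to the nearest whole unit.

Periodic rate r = 0.046/2 per half-year.
Growing perpetuity (Gordon): PV = PMT₁ / (r − g) = 30,092 / (r − 0.0079) = ¥1,992,848.

¥1,992,848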